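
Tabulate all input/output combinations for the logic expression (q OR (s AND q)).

q | s | Output
--------------
0 | 0 | 0
0 | 1 | 0
1 | 0 | 1
1 | 1 | 1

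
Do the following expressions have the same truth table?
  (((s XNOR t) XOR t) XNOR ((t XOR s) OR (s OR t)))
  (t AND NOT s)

Yes, they are equivalent — the two output columns agree on all 4 assignments:
t | s | Expression 1 | Expression 2
-----------------------------------
0 | 0 | 0 | 0
0 | 1 | 0 | 0
1 | 0 | 1 | 1
1 | 1 | 0 | 0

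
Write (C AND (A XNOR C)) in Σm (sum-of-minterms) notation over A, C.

Σm(3) = (A AND C)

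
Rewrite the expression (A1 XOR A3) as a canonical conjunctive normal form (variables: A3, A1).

(A3 OR A1) AND (NOT A3 OR NOT A1)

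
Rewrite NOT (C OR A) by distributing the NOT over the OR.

NOT C AND NOT A
De Morgan's: NOT(OR of terms) = AND of negations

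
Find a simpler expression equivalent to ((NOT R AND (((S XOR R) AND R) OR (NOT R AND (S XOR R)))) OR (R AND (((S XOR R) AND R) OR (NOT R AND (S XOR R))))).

By distribution ((E AND v) OR (E AND NOT v) = E) then distribution ((E AND v) OR (E AND NOT v) = E):
= (S XOR R)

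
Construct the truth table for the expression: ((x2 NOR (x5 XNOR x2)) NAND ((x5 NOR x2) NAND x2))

x5 | x2 | Output
----------------
0 | 0 | 1
0 | 1 | 1
1 | 0 | 0
1 | 1 | 1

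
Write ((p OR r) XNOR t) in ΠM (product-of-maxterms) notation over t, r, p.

ΠM(1, 2, 3, 4) = (t OR r OR NOT p) AND (t OR NOT r OR p) AND (t OR NOT r OR NOT p) AND (NOT t OR r OR p)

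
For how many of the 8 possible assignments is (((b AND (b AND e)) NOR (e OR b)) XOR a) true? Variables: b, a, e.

Satisfying assignments: (0,0,0), (0,1,1), (1,1,0), (1,1,1)
Count: 4 out of 8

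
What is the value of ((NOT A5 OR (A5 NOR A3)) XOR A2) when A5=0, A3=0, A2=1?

Substituting: ((NOT 0 OR (0 NOR 0)) XOR 1)
= 0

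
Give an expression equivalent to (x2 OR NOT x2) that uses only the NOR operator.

((x2 NOR (x2 NOR x2)) NOR (x2 NOR (x2 NOR x2)))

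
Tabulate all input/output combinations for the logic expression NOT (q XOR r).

q | r | Output
--------------
0 | 0 | 1
0 | 1 | 0
1 | 0 | 0
1 | 1 | 1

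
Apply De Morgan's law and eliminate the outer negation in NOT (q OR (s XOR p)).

NOT q AND NOT (s XOR p)
De Morgan's: NOT(OR of terms) = AND of negations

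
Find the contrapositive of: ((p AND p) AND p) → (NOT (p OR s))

Contrapositive: (p OR s) → NOT ((p AND p) AND p)
Note: A statement and its contrapositive are logically equivalent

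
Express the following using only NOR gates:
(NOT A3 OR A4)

(((A3 NOR A3) NOR A4) NOR ((A3 NOR A3) NOR A4))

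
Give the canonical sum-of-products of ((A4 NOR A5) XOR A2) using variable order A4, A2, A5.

Σm(0, 3, 6, 7) = (NOT A4 AND NOT A2 AND NOT A5) OR (NOT A4 AND A2 AND A5) OR (A4 AND A2 AND NOT A5) OR (A4 AND A2 AND A5)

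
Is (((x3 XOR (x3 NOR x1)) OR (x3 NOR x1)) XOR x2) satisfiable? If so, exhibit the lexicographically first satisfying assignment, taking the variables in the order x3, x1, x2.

x3=0, x1=0, x2=0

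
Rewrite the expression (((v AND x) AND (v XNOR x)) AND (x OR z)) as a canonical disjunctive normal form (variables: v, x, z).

(v AND x AND NOT z) OR (v AND x AND z)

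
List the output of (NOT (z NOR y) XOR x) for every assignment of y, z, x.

y | z | x | Output
------------------
0 | 0 | 0 | 0
0 | 0 | 1 | 1
0 | 1 | 0 | 1
0 | 1 | 1 | 0
1 | 0 | 0 | 1
1 | 0 | 1 | 0
1 | 1 | 0 | 1
1 | 1 | 1 | 0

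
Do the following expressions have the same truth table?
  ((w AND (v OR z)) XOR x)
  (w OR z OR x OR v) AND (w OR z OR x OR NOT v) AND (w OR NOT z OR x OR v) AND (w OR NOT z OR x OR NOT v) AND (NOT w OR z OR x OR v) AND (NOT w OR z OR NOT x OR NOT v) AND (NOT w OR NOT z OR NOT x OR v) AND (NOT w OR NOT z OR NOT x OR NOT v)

Yes, they are equivalent — the two output columns agree on all 16 assignments:
w | z | x | v | Expression 1 | Expression 2
-------------------------------------------
0 | 0 | 0 | 0 | 0 | 0
0 | 0 | 0 | 1 | 0 | 0
0 | 0 | 1 | 0 | 1 | 1
0 | 0 | 1 | 1 | 1 | 1
0 | 1 | 0 | 0 | 0 | 0
0 | 1 | 0 | 1 | 0 | 0
0 | 1 | 1 | 0 | 1 | 1
0 | 1 | 1 | 1 | 1 | 1
1 | 0 | 0 | 0 | 0 | 0
1 | 0 | 0 | 1 | 1 | 1
1 | 0 | 1 | 0 | 1 | 1
1 | 0 | 1 | 1 | 0 | 0
1 | 1 | 0 | 0 | 1 | 1
1 | 1 | 0 | 1 | 1 | 1
1 | 1 | 1 | 0 | 0 | 0
1 | 1 | 1 | 1 | 0 | 0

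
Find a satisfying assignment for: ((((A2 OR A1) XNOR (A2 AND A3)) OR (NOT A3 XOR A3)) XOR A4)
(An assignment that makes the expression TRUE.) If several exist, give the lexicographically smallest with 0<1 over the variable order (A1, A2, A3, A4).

A1=0, A2=0, A3=0, A4=0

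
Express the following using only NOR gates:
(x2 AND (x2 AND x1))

((x2 NOR x2) NOR (((x2 NOR x2) NOR (x1 NOR x1)) NOR ((x2 NOR x2) NOR (x1 NOR x1))))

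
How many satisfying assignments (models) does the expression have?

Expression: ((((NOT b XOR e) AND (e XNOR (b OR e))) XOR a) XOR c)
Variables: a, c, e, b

Satisfying assignments: (0,0,0,0), (0,0,1,1), (0,1,0,1), (0,1,1,0), (1,0,0,1), (1,0,1,0), (1,1,0,0), (1,1,1,1)
Count: 8 out of 16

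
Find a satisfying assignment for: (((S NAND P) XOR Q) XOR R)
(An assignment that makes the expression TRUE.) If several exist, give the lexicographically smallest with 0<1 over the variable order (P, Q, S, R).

P=0, Q=0, S=0, R=0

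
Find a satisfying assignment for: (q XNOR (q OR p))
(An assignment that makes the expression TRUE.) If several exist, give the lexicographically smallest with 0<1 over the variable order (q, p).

q=0, p=0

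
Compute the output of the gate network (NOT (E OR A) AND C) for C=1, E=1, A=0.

Substituting: (NOT (1 OR 0) AND 1)
= 0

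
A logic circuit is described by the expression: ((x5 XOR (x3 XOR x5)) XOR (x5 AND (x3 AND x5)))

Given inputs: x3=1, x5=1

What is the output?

Substituting: ((1 XOR (1 XOR 1)) XOR (1 AND (1 AND 1)))
= 0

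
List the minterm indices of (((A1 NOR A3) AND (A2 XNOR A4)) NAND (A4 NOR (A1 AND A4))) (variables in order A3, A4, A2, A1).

Σm(1, 2, 3, 4, 5, 6, 7, 8, 9, 10, 11, 12, 13, 14, 15) = (NOT A3 AND NOT A4 AND NOT A2 AND A1) OR (NOT A3 AND NOT A4 AND A2 AND NOT A1) OR (NOT A3 AND NOT A4 AND A2 AND A1) OR (NOT A3 AND A4 AND NOT A2 AND NOT A1) OR (NOT A3 AND A4 AND NOT A2 AND A1) OR (NOT A3 AND A4 AND A2 AND NOT A1) OR (NOT A3 AND A4 AND A2 AND A1) OR (A3 AND NOT A4 AND NOT A2 AND NOT A1) OR (A3 AND NOT A4 AND NOT A2 AND A1) OR (A3 AND NOT A4 AND A2 AND NOT A1) OR (A3 AND NOT A4 AND A2 AND A1) OR (A3 AND A4 AND NOT A2 AND NOT A1) OR (A3 AND A4 AND NOT A2 AND A1) OR (A3 AND A4 AND A2 AND NOT A1) OR (A3 AND A4 AND A2 AND A1)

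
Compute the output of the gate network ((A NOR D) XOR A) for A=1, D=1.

Substituting: ((1 NOR 1) XOR 1)
= 1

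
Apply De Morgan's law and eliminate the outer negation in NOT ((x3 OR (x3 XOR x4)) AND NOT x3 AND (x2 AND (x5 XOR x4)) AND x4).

NOT (x3 OR (x3 XOR x4)) OR x3 OR NOT (x2 AND (x5 XOR x4)) OR NOT x4
De Morgan's: NOT(AND of terms) = OR of negations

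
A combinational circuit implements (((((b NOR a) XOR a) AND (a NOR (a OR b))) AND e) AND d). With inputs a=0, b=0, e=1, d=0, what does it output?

Substituting: (((((0 NOR 0) XOR 0) AND (0 NOR (0 OR 0))) AND 1) AND 0)
= 0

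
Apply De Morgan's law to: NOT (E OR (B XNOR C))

NOT E AND NOT (B XNOR C)
De Morgan's: NOT(OR of terms) = AND of negations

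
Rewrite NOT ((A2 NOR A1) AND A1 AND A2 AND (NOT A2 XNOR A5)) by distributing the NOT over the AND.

NOT (A2 NOR A1) OR NOT A1 OR NOT A2 OR NOT (NOT A2 XNOR A5)
De Morgan's: NOT(AND of terms) = OR of negations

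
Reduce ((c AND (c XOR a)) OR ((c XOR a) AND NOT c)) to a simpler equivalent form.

By distribution ((E AND v) OR (E AND NOT v) = E):
= (c XOR a)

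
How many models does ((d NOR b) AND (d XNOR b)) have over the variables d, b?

Satisfying assignments: (0,0)
Count: 1 out of 4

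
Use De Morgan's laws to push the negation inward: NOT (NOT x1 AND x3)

x1 OR NOT x3
De Morgan's: NOT(AND of terms) = OR of negations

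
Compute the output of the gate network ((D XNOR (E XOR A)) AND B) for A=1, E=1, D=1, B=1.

Substituting: ((1 XNOR (1 XOR 1)) AND 1)
= 0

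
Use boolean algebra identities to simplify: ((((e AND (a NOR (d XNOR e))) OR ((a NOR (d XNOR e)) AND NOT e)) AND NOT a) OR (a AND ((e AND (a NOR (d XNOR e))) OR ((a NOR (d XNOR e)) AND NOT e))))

By distribution ((E AND v) OR (E AND NOT v) = E) then distribution ((E AND v) OR (E AND NOT v) = E):
= (a NOR (d XNOR e))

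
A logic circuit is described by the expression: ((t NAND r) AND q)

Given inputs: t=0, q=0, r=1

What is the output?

Substituting: ((0 NAND 1) AND 0)
= 0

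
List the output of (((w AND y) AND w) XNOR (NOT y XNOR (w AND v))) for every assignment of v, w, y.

v | w | y | Output
------------------
0 | 0 | 0 | 1
0 | 0 | 1 | 0
0 | 1 | 0 | 1
0 | 1 | 1 | 1
1 | 0 | 0 | 1
1 | 0 | 1 | 0
1 | 1 | 0 | 0
1 | 1 | 1 | 0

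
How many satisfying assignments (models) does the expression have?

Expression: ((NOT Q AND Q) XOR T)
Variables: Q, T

Satisfying assignments: (0,1), (1,1)
Count: 2 out of 4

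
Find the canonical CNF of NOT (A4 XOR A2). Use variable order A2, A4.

(A2 OR NOT A4) AND (NOT A2 OR A4)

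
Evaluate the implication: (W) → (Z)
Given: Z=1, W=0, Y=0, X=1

Antecedent (W) = 0; consequent (Z) = 1.
0 → 1 = 1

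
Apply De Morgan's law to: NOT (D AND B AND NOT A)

NOT D OR NOT B OR A
De Morgan's: NOT(AND of terms) = OR of negations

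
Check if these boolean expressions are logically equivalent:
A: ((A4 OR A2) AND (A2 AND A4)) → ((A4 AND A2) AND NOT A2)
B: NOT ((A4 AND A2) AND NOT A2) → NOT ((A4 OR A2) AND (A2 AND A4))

Yes, Contrapositive is always equivalent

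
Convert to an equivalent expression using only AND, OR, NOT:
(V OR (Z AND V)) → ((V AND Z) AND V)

NOT (V OR (Z AND V)) OR ((V AND Z) AND V)
(Implication elimination: A → B = NOT A OR B)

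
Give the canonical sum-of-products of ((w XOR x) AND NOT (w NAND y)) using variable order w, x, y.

Σm(5) = (w AND NOT x AND y)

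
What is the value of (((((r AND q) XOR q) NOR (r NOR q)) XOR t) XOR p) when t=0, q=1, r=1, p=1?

Substituting: (((((1 AND 1) XOR 1) NOR (1 NOR 1)) XOR 0) XOR 1)
= 0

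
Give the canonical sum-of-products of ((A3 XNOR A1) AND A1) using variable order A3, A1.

Σm(3) = (A3 AND A1)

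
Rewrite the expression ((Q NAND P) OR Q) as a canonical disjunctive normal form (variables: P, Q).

(NOT P AND NOT Q) OR (NOT P AND Q) OR (P AND NOT Q) OR (P AND Q)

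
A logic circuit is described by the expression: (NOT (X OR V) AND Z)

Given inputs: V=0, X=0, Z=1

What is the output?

Substituting: (NOT (0 OR 0) AND 1)
= 1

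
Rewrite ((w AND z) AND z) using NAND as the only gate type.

((((w NAND z) NAND (w NAND z)) NAND z) NAND (((w NAND z) NAND (w NAND z)) NAND z))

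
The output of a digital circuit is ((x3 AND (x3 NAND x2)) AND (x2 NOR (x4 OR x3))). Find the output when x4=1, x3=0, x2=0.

Substituting: ((0 AND (0 NAND 0)) AND (0 NOR (1 OR 0)))
= 0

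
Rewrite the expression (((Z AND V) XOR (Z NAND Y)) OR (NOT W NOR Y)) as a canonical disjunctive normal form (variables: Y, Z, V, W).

(NOT Y AND NOT Z AND NOT V AND NOT W) OR (NOT Y AND NOT Z AND NOT V AND W) OR (NOT Y AND NOT Z AND V AND NOT W) OR (NOT Y AND NOT Z AND V AND W) OR (NOT Y AND Z AND NOT V AND NOT W) OR (NOT Y AND Z AND NOT V AND W) OR (NOT Y AND Z AND V AND W) OR (Y AND NOT Z AND NOT V AND NOT W) OR (Y AND NOT Z AND NOT V AND W) OR (Y AND NOT Z AND V AND NOT W) OR (Y AND NOT Z AND V AND W) OR (Y AND Z AND V AND NOT W) OR (Y AND Z AND V AND W)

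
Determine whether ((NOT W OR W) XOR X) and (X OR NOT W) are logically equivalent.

No. Counterexample: with X=0, W=1, Expression 1 = 1 but Expression 2 = 0.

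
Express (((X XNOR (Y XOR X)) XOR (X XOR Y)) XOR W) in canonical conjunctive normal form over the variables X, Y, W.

(X OR Y OR NOT W) AND (X OR NOT Y OR NOT W) AND (NOT X OR Y OR W) AND (NOT X OR NOT Y OR W)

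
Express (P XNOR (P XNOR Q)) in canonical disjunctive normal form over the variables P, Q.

(NOT P AND Q) OR (P AND Q)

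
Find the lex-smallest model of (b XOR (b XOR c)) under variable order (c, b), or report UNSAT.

c=1, b=0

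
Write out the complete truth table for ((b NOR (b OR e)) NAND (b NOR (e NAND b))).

e | b | Output
--------------
0 | 0 | 1
0 | 1 | 1
1 | 0 | 1
1 | 1 | 1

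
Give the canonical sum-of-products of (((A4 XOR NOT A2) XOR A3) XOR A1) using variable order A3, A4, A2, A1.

Σm(0, 3, 5, 6, 9, 10, 12, 15) = (NOT A3 AND NOT A4 AND NOT A2 AND NOT A1) OR (NOT A3 AND NOT A4 AND A2 AND A1) OR (NOT A3 AND A4 AND NOT A2 AND A1) OR (NOT A3 AND A4 AND A2 AND NOT A1) OR (A3 AND NOT A4 AND NOT A2 AND A1) OR (A3 AND NOT A4 AND A2 AND NOT A1) OR (A3 AND A4 AND NOT A2 AND NOT A1) OR (A3 AND A4 AND A2 AND A1)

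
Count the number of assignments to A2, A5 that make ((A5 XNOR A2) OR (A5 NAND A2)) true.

Satisfying assignments: (0,0), (0,1), (1,0), (1,1)
Count: 4 out of 4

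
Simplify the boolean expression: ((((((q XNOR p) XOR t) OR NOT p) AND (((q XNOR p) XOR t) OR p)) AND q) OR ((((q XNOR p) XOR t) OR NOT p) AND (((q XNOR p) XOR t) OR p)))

By absorption (E OR (E AND v) = E) then distribution ((E OR v) AND (E OR NOT v) = E):
= ((q XNOR p) XOR t)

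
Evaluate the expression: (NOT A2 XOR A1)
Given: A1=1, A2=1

Substituting: (NOT 1 XOR 1)
= 1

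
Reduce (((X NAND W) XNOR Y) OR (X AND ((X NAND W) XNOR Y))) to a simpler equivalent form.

By absorption (E OR (E AND v) = E):
= ((X NAND W) XNOR Y)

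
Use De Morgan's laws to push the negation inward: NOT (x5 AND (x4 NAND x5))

NOT x5 OR NOT (x4 NAND x5)
De Morgan's: NOT(AND of terms) = OR of negations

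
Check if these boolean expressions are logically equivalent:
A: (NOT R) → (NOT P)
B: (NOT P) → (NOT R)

No, Converse is not equivalent to original (counterexample: R=0, P=1)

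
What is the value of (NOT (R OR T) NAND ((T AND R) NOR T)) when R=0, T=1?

Substituting: (NOT (0 OR 1) NAND ((1 AND 0) NOR 1))
= 1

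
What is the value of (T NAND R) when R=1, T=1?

Substituting: (1 NAND 1)
= 0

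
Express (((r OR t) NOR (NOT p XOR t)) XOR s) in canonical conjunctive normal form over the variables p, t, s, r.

(p OR t OR s OR r) AND (p OR t OR s OR NOT r) AND (p OR NOT t OR s OR r) AND (p OR NOT t OR s OR NOT r) AND (NOT p OR t OR s OR NOT r) AND (NOT p OR t OR NOT s OR r) AND (NOT p OR NOT t OR s OR r) AND (NOT p OR NOT t OR s OR NOT r)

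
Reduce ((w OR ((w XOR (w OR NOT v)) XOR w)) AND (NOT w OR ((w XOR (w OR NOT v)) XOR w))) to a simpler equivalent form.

By distribution ((E OR v) AND (E OR NOT v) = E) then XOR self-cancellation ((E XOR v) XOR v = E):
= (w OR NOT v)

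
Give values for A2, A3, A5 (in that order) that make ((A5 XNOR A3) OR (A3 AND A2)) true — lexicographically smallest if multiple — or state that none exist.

A2=0, A3=0, A5=0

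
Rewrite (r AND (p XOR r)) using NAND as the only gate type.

((r NAND ((p NAND (p NAND r)) NAND (r NAND (p NAND r)))) NAND (r NAND ((p NAND (p NAND r)) NAND (r NAND (p NAND r)))))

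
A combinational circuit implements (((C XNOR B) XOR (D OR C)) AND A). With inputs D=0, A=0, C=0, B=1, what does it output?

Substituting: (((0 XNOR 1) XOR (0 OR 0)) AND 0)
= 0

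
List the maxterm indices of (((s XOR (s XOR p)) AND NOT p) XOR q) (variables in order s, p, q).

ΠM(0, 2, 4, 6) = (s OR p OR q) AND (s OR NOT p OR q) AND (NOT s OR p OR q) AND (NOT s OR NOT p OR q)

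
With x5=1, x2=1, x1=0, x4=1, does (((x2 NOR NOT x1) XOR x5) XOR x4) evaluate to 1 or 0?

Substituting: (((1 NOR NOT 0) XOR 1) XOR 1)
= 0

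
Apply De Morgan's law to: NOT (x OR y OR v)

NOT x AND NOT y AND NOT v
De Morgan's: NOT(OR of terms) = AND of negations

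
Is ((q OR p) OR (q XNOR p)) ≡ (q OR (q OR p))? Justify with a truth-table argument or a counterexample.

No. Counterexample: with q=0, p=0, Expression 1 = 1 but Expression 2 = 0.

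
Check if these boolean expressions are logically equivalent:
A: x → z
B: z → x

No, Converse is not equivalent to original (counterexample: z=0, x=1)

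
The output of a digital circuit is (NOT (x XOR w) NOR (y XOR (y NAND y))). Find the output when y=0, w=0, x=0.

Substituting: (NOT (0 XOR 0) NOR (0 XOR (0 NAND 0)))
= 0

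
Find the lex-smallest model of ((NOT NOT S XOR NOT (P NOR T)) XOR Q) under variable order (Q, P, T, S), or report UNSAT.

Q=0, P=0, T=0, S=1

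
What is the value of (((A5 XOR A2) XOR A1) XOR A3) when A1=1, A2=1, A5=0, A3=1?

Substituting: (((0 XOR 1) XOR 1) XOR 1)
= 1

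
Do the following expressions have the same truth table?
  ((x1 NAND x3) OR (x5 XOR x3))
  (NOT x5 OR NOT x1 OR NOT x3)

Yes, they are equivalent — the two output columns agree on all 8 assignments:
x5 | x1 | x3 | Expression 1 | Expression 2
------------------------------------------
0 | 0 | 0 | 1 | 1
0 | 0 | 1 | 1 | 1
0 | 1 | 0 | 1 | 1
0 | 1 | 1 | 1 | 1
1 | 0 | 0 | 1 | 1
1 | 0 | 1 | 1 | 1
1 | 1 | 0 | 1 | 1
1 | 1 | 1 | 0 | 0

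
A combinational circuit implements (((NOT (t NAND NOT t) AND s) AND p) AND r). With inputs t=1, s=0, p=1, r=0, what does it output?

Substituting: (((NOT (1 NAND NOT 1) AND 0) AND 1) AND 0)
= 0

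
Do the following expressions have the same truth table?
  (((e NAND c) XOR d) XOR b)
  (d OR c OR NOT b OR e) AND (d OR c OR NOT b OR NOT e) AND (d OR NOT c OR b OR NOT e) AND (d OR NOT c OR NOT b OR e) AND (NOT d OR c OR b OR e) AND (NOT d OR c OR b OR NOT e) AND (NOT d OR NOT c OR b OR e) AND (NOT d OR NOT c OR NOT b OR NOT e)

Yes, they are equivalent — the two output columns agree on all 16 assignments:
d | c | b | e | Expression 1 | Expression 2
-------------------------------------------
0 | 0 | 0 | 0 | 1 | 1
0 | 0 | 0 | 1 | 1 | 1
0 | 0 | 1 | 0 | 0 | 0
0 | 0 | 1 | 1 | 0 | 0
0 | 1 | 0 | 0 | 1 | 1
0 | 1 | 0 | 1 | 0 | 0
0 | 1 | 1 | 0 | 0 | 0
0 | 1 | 1 | 1 | 1 | 1
1 | 0 | 0 | 0 | 0 | 0
1 | 0 | 0 | 1 | 0 | 0
1 | 0 | 1 | 0 | 1 | 1
1 | 0 | 1 | 1 | 1 | 1
1 | 1 | 0 | 0 | 0 | 0
1 | 1 | 0 | 1 | 1 | 1
1 | 1 | 1 | 0 | 1 | 1
1 | 1 | 1 | 1 | 0 | 0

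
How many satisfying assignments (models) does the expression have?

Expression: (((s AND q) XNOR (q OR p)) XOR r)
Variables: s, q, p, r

Satisfying assignments: (0,0,0,0), (0,0,1,1), (0,1,0,1), (0,1,1,1), (1,0,0,0), (1,0,1,1), (1,1,0,0), (1,1,1,0)
Count: 8 out of 16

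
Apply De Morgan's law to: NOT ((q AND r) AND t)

NOT (q AND r) OR NOT t
De Morgan's: NOT(AND of terms) = OR of negations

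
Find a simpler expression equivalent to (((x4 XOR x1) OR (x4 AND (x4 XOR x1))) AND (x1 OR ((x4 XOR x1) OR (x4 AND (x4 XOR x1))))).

By absorption (E AND (E OR v) = E) then absorption (E OR (E AND v) = E):
= (x4 XOR x1)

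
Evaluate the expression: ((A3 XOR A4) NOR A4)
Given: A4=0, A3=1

Substituting: ((1 XOR 0) NOR 0)
= 0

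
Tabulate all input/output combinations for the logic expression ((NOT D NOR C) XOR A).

A | D | C | Output
------------------
0 | 0 | 0 | 0
0 | 0 | 1 | 0
0 | 1 | 0 | 1
0 | 1 | 1 | 0
1 | 0 | 0 | 1
1 | 0 | 1 | 1
1 | 1 | 0 | 0
1 | 1 | 1 | 1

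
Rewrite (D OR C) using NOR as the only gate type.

((D NOR C) NOR (D NOR C))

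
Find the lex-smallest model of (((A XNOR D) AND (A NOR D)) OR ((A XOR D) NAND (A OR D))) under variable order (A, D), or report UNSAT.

A=0, D=0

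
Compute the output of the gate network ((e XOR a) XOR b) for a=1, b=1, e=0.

Substituting: ((0 XOR 1) XOR 1)
= 0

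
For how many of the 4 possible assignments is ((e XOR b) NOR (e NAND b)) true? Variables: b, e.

Satisfying assignments: (1,1)
Count: 1 out of 4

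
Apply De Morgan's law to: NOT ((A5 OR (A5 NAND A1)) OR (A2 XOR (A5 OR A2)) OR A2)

NOT (A5 OR (A5 NAND A1)) AND NOT (A2 XOR (A5 OR A2)) AND NOT A2
De Morgan's: NOT(OR of terms) = AND of negations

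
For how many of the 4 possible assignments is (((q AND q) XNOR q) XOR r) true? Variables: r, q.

Satisfying assignments: (0,0), (0,1)
Count: 2 out of 4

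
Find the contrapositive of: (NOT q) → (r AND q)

Contrapositive: NOT (r AND q) → q
Note: A statement and its contrapositive are logically equivalent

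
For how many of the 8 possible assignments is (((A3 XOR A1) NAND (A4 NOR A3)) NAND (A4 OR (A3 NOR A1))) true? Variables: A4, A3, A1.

Satisfying assignments: (0,0,1), (0,1,0), (0,1,1)
Count: 3 out of 8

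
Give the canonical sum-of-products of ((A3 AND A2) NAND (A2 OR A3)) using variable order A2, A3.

Σm(0, 1, 2) = (NOT A2 AND NOT A3) OR (NOT A2 AND A3) OR (A2 AND NOT A3)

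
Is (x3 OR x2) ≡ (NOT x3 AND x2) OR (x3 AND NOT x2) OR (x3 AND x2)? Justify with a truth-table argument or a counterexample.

Yes, they are equivalent — the two output columns agree on all 4 assignments:
x3 | x2 | Expression 1 | Expression 2
-------------------------------------
0 | 0 | 0 | 0
0 | 1 | 1 | 1
1 | 0 | 1 | 1
1 | 1 | 1 | 1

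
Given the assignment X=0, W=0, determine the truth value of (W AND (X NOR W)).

Substituting: (0 AND (0 NOR 0))
= 0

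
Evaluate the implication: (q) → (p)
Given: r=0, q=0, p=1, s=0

Antecedent (q) = 0; consequent (p) = 1.
0 → 1 = 1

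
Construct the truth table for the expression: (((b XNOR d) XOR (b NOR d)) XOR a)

a | d | b | Output
------------------
0 | 0 | 0 | 0
0 | 0 | 1 | 0
0 | 1 | 0 | 0
0 | 1 | 1 | 1
1 | 0 | 0 | 1
1 | 0 | 1 | 1
1 | 1 | 0 | 1
1 | 1 | 1 | 0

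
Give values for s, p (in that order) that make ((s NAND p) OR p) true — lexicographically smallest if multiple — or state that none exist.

s=0, p=0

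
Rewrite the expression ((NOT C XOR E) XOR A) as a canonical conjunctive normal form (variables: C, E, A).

(C OR E OR NOT A) AND (C OR NOT E OR A) AND (NOT C OR E OR A) AND (NOT C OR NOT E OR NOT A)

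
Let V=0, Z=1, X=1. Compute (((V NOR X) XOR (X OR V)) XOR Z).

Substituting: (((0 NOR 1) XOR (1 OR 0)) XOR 1)
= 0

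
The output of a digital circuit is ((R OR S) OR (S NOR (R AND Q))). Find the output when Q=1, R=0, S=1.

Substituting: ((0 OR 1) OR (1 NOR (0 AND 1)))
= 1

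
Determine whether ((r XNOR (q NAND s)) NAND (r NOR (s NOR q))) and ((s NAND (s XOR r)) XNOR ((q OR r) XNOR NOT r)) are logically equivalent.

No. Counterexample: with s=0, q=0, r=0, Expression 1 = 1 but Expression 2 = 0.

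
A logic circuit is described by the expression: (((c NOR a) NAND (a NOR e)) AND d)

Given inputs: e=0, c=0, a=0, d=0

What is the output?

Substituting: (((0 NOR 0) NAND (0 NOR 0)) AND 0)
= 0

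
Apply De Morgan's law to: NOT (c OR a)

NOT c AND NOT a
De Morgan's: NOT(OR of terms) = AND of negations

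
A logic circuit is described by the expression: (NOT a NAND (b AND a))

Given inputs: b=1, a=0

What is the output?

Substituting: (NOT 0 NAND (1 AND 0))
= 1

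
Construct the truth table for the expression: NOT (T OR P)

P | T | Output
--------------
0 | 0 | 1
0 | 1 | 0
1 | 0 | 0
1 | 1 | 0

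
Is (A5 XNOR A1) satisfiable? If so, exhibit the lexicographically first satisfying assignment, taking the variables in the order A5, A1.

A5=0, A1=0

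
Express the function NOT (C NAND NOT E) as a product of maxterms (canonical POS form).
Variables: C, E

ΠM(0, 1, 3) = (C OR E) AND (C OR NOT E) AND (NOT C OR NOT E)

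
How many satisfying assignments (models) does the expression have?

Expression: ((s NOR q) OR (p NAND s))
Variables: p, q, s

Satisfying assignments: (0,0,0), (0,0,1), (0,1,0), (0,1,1), (1,0,0), (1,1,0)
Count: 6 out of 8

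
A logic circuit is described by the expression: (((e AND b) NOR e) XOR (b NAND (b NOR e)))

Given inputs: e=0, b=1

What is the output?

Substituting: (((0 AND 1) NOR 0) XOR (1 NAND (1 NOR 0)))
= 0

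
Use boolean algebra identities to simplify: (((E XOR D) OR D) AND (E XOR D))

By absorption (E AND (E OR v) = E):
= (E XOR D)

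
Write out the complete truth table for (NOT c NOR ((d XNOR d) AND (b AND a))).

b | d | c | a | Output
----------------------
0 | 0 | 0 | 0 | 0
0 | 0 | 0 | 1 | 0
0 | 0 | 1 | 0 | 1
0 | 0 | 1 | 1 | 1
0 | 1 | 0 | 0 | 0
0 | 1 | 0 | 1 | 0
0 | 1 | 1 | 0 | 1
0 | 1 | 1 | 1 | 1
1 | 0 | 0 | 0 | 0
1 | 0 | 0 | 1 | 0
1 | 0 | 1 | 0 | 1
1 | 0 | 1 | 1 | 0
1 | 1 | 0 | 0 | 0
1 | 1 | 0 | 1 | 0
1 | 1 | 1 | 0 | 1
1 | 1 | 1 | 1 | 0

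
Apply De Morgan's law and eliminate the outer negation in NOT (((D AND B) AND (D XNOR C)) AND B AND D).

NOT ((D AND B) AND (D XNOR C)) OR NOT B OR NOT D
De Morgan's: NOT(AND of terms) = OR of negations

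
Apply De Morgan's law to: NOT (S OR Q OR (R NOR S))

NOT S AND NOT Q AND NOT (R NOR S)
De Morgan's: NOT(OR of terms) = AND of negations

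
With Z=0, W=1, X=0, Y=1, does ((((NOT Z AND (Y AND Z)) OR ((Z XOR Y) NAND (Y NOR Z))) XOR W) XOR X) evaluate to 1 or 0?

Substituting: ((((NOT 0 AND (1 AND 0)) OR ((0 XOR 1) NAND (1 NOR 0))) XOR 1) XOR 0)
= 0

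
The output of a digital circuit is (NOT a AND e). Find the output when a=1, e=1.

Substituting: (NOT 1 AND 1)
= 0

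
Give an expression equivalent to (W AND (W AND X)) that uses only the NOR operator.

((W NOR W) NOR (((W NOR W) NOR (X NOR X)) NOR ((W NOR W) NOR (X NOR X))))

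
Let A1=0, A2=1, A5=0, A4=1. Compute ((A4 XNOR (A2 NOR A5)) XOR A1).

Substituting: ((1 XNOR (1 NOR 0)) XOR 0)
= 0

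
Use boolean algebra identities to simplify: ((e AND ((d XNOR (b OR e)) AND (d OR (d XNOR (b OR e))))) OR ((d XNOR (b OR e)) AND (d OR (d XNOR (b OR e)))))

By absorption (E OR (E AND v) = E) then absorption (E AND (E OR v) = E):
= (d XNOR (b OR e))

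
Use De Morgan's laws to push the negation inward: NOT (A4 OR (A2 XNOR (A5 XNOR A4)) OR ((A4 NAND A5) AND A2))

NOT A4 AND NOT (A2 XNOR (A5 XNOR A4)) AND NOT ((A4 NAND A5) AND A2)
De Morgan's: NOT(OR of terms) = AND of negations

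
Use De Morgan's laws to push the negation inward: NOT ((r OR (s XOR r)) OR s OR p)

NOT (r OR (s XOR r)) AND NOT s AND NOT p
De Morgan's: NOT(OR of terms) = AND of negations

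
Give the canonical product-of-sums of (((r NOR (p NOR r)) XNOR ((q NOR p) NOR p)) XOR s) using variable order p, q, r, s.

ΠM(1, 3, 4, 6, 8, 11, 12, 15) = (p OR q OR r OR NOT s) AND (p OR q OR NOT r OR NOT s) AND (p OR NOT q OR r OR s) AND (p OR NOT q OR NOT r OR s) AND (NOT p OR q OR r OR s) AND (NOT p OR q OR NOT r OR NOT s) AND (NOT p OR NOT q OR r OR s) AND (NOT p OR NOT q OR NOT r OR NOT s)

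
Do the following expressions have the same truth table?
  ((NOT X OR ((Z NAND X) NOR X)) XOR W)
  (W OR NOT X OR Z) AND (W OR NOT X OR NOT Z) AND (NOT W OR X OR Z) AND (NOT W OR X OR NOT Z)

Yes, they are equivalent — the two output columns agree on all 8 assignments:
W | X | Z | Expression 1 | Expression 2
---------------------------------------
0 | 0 | 0 | 1 | 1
0 | 0 | 1 | 1 | 1
0 | 1 | 0 | 0 | 0
0 | 1 | 1 | 0 | 0
1 | 0 | 0 | 0 | 0
1 | 0 | 1 | 0 | 0
1 | 1 | 0 | 1 | 1
1 | 1 | 1 | 1 | 1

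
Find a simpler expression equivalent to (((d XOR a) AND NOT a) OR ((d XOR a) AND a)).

By distribution ((E AND v) OR (E AND NOT v) = E):
= (d XOR a)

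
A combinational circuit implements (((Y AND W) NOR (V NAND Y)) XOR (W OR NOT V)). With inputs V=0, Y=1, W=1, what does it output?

Substituting: (((1 AND 1) NOR (0 NAND 1)) XOR (1 OR NOT 0))
= 1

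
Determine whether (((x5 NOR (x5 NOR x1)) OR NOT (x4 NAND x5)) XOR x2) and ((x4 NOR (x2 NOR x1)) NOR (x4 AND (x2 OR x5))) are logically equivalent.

No. Counterexample: with x4=0, x2=0, x5=0, x1=0, Expression 1 = 0 but Expression 2 = 1.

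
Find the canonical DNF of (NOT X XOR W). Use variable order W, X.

(NOT W AND NOT X) OR (W AND X)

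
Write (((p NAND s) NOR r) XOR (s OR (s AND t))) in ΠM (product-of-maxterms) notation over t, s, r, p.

ΠM(0, 1, 2, 3, 5, 8, 9, 10, 11, 13) = (t OR s OR r OR p) AND (t OR s OR r OR NOT p) AND (t OR s OR NOT r OR p) AND (t OR s OR NOT r OR NOT p) AND (t OR NOT s OR r OR NOT p) AND (NOT t OR s OR r OR p) AND (NOT t OR s OR r OR NOT p) AND (NOT t OR s OR NOT r OR p) AND (NOT t OR s OR NOT r OR NOT p) AND (NOT t OR NOT s OR r OR NOT p)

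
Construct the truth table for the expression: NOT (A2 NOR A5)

A5 | A2 | Output
----------------
0 | 0 | 0
0 | 1 | 1
1 | 0 | 1
1 | 1 | 1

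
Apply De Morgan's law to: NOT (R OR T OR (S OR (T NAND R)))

NOT R AND NOT T AND NOT (S OR (T NAND R))
De Morgan's: NOT(OR of terms) = AND of negations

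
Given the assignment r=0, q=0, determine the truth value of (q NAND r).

Substituting: (0 NAND 0)
= 1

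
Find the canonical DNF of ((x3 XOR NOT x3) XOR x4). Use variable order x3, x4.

(NOT x3 AND NOT x4) OR (x3 AND NOT x4)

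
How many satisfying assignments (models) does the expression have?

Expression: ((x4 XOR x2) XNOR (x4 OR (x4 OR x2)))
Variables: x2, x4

Satisfying assignments: (0,0), (0,1), (1,0)
Count: 3 out of 4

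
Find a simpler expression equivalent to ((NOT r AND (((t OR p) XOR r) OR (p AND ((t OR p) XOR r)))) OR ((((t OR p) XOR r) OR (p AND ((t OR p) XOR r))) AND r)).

By distribution ((E AND v) OR (E AND NOT v) = E) then absorption (E OR (E AND v) = E):
= ((t OR p) XOR r)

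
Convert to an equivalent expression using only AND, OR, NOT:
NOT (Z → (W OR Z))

Z AND NOT (W OR Z)
(Negated implication: NOT(A → B) = A AND NOT B)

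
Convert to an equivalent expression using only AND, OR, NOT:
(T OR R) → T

NOT (T OR R) OR T
(Implication elimination: A → B = NOT A OR B)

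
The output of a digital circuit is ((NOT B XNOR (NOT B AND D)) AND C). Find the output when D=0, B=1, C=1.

Substituting: ((NOT 1 XNOR (NOT 1 AND 0)) AND 1)
= 1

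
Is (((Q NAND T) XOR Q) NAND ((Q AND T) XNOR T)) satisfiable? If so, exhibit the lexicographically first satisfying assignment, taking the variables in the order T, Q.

T=0, Q=1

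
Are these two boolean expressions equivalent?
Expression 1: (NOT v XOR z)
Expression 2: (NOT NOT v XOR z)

No. Counterexample: with v=0, z=0, Expression 1 = 1 but Expression 2 = 0.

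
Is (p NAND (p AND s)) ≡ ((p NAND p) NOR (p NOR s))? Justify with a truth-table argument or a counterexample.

No. Counterexample: with s=0, p=0, Expression 1 = 1 but Expression 2 = 0.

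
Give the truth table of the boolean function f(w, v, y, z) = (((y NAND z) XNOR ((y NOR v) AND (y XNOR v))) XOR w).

w | v | y | z | Output
----------------------
0 | 0 | 0 | 0 | 1
0 | 0 | 0 | 1 | 1
0 | 0 | 1 | 0 | 0
0 | 0 | 1 | 1 | 1
0 | 1 | 0 | 0 | 0
0 | 1 | 0 | 1 | 0
0 | 1 | 1 | 0 | 0
0 | 1 | 1 | 1 | 1
1 | 0 | 0 | 0 | 0
1 | 0 | 0 | 1 | 0
1 | 0 | 1 | 0 | 1
1 | 0 | 1 | 1 | 0
1 | 1 | 0 | 0 | 1
1 | 1 | 0 | 1 | 1
1 | 1 | 1 | 0 | 1
1 | 1 | 1 | 1 | 0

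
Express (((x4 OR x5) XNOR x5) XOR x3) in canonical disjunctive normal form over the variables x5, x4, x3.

(NOT x5 AND NOT x4 AND NOT x3) OR (NOT x5 AND x4 AND x3) OR (x5 AND NOT x4 AND NOT x3) OR (x5 AND x4 AND NOT x3)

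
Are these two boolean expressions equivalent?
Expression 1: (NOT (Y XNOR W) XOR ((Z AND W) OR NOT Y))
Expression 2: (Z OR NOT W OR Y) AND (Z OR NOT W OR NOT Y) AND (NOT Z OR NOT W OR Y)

Yes, they are equivalent — the two output columns agree on all 8 assignments:
Z | W | Y | Expression 1 | Expression 2
---------------------------------------
0 | 0 | 0 | 1 | 1
0 | 0 | 1 | 1 | 1
0 | 1 | 0 | 0 | 0
0 | 1 | 1 | 0 | 0
1 | 0 | 0 | 1 | 1
1 | 0 | 1 | 1 | 1
1 | 1 | 0 | 0 | 0
1 | 1 | 1 | 1 | 1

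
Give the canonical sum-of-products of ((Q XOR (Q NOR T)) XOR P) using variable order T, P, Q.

Σm(0, 1, 5, 6) = (NOT T AND NOT P AND NOT Q) OR (NOT T AND NOT P AND Q) OR (T AND NOT P AND Q) OR (T AND P AND NOT Q)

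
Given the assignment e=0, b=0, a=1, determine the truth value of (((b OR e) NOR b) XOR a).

Substituting: (((0 OR 0) NOR 0) XOR 1)
= 0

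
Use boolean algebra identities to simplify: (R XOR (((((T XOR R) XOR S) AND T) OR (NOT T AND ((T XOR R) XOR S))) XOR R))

By XOR self-cancellation ((E XOR v) XOR v = E) then distribution ((E AND v) OR (E AND NOT v) = E):
= ((T XOR R) XOR S)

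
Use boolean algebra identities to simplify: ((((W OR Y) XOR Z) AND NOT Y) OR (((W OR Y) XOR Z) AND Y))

By distribution ((E AND v) OR (E AND NOT v) = E):
= ((W OR Y) XOR Z)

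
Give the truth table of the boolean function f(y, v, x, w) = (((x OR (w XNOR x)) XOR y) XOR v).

y | v | x | w | Output
----------------------
0 | 0 | 0 | 0 | 1
0 | 0 | 0 | 1 | 0
0 | 0 | 1 | 0 | 1
0 | 0 | 1 | 1 | 1
0 | 1 | 0 | 0 | 0
0 | 1 | 0 | 1 | 1
0 | 1 | 1 | 0 | 0
0 | 1 | 1 | 1 | 0
1 | 0 | 0 | 0 | 0
1 | 0 | 0 | 1 | 1
1 | 0 | 1 | 0 | 0
1 | 0 | 1 | 1 | 0
1 | 1 | 0 | 0 | 1
1 | 1 | 0 | 1 | 0
1 | 1 | 1 | 0 | 1
1 | 1 | 1 | 1 | 1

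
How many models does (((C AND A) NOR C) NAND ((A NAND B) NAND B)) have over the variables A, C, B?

Satisfying assignments: (0,0,1), (0,1,0), (0,1,1), (1,1,0), (1,1,1)
Count: 5 out of 8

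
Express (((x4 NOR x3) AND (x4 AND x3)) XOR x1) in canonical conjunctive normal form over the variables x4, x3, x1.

(x4 OR x3 OR x1) AND (x4 OR NOT x3 OR x1) AND (NOT x4 OR x3 OR x1) AND (NOT x4 OR NOT x3 OR x1)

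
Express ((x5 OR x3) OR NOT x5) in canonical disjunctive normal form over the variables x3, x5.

(NOT x3 AND NOT x5) OR (NOT x3 AND x5) OR (x3 AND NOT x5) OR (x3 AND x5)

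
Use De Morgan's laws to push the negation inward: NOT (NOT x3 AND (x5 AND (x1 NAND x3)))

x3 OR NOT (x5 AND (x1 NAND x3))
De Morgan's: NOT(AND of terms) = OR of negations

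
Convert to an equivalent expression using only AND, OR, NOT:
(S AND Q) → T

NOT (S AND Q) OR T
(Implication elimination: A → B = NOT A OR B)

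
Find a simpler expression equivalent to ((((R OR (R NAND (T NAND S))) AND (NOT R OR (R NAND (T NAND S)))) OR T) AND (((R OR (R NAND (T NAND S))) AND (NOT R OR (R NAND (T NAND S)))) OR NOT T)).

By distribution ((E OR v) AND (E OR NOT v) = E) then distribution ((E OR v) AND (E OR NOT v) = E):
= (R NAND (T NAND S))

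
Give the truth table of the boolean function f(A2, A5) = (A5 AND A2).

A2 | A5 | Output
----------------
0 | 0 | 0
0 | 1 | 0
1 | 0 | 0
1 | 1 | 1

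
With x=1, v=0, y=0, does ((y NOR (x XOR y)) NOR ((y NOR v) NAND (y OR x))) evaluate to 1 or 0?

Substituting: ((0 NOR (1 XOR 0)) NOR ((0 NOR 0) NAND (0 OR 1)))
= 1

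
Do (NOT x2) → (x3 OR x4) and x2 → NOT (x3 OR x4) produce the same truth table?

No, Inverse is not equivalent to original (counterexample: x4=0, x2=0, x3=0)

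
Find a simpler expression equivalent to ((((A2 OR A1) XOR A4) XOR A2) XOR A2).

By XOR self-cancellation ((E XOR v) XOR v = E):
= ((A2 OR A1) XOR A4)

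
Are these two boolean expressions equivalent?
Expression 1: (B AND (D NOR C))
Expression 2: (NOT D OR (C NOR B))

No. Counterexample: with C=0, B=0, D=0, Expression 1 = 0 but Expression 2 = 1.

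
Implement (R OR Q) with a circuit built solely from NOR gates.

((R NOR Q) NOR (R NOR Q))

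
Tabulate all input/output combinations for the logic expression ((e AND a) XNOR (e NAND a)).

a | e | Output
--------------
0 | 0 | 0
0 | 1 | 0
1 | 0 | 0
1 | 1 | 0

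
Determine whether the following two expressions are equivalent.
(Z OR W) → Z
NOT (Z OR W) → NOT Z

No, Inverse is not equivalent to original (counterexample: W=1, Z=0)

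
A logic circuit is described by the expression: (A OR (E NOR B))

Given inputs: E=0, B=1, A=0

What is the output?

Substituting: (0 OR (0 NOR 1))
= 0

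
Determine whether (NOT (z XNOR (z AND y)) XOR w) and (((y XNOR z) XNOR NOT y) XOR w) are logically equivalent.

No. Counterexample: with z=0, y=0, w=0, Expression 1 = 0 but Expression 2 = 1.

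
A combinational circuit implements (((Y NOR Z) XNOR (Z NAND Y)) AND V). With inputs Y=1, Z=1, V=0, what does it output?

Substituting: (((1 NOR 1) XNOR (1 NAND 1)) AND 0)
= 0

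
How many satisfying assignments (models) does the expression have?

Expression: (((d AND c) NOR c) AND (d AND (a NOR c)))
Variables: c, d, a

Satisfying assignments: (0,1,0)
Count: 1 out of 8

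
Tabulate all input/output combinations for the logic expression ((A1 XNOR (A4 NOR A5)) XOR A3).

A4 | A3 | A5 | A1 | Output
--------------------------
0 | 0 | 0 | 0 | 0
0 | 0 | 0 | 1 | 1
0 | 0 | 1 | 0 | 1
0 | 0 | 1 | 1 | 0
0 | 1 | 0 | 0 | 1
0 | 1 | 0 | 1 | 0
0 | 1 | 1 | 0 | 0
0 | 1 | 1 | 1 | 1
1 | 0 | 0 | 0 | 1
1 | 0 | 0 | 1 | 0
1 | 0 | 1 | 0 | 1
1 | 0 | 1 | 1 | 0
1 | 1 | 0 | 0 | 0
1 | 1 | 0 | 1 | 1
1 | 1 | 1 | 0 | 0
1 | 1 | 1 | 1 | 1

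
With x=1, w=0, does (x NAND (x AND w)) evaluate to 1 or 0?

Substituting: (1 NAND (1 AND 0))
= 1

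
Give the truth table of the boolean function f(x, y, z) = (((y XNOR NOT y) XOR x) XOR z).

x | y | z | Output
------------------
0 | 0 | 0 | 0
0 | 0 | 1 | 1
0 | 1 | 0 | 0
0 | 1 | 1 | 1
1 | 0 | 0 | 1
1 | 0 | 1 | 0
1 | 1 | 0 | 1
1 | 1 | 1 | 0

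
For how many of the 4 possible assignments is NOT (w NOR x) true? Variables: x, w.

Satisfying assignments: (0,1), (1,0), (1,1)
Count: 3 out of 4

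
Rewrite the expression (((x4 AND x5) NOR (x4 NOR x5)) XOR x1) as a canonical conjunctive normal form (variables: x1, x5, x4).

(x1 OR x5 OR x4) AND (x1 OR NOT x5 OR NOT x4) AND (NOT x1 OR x5 OR NOT x4) AND (NOT x1 OR NOT x5 OR x4)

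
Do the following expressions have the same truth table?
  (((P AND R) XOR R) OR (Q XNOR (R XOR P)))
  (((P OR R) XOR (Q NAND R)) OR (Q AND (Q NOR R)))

No. Counterexample: with R=0, Q=1, P=0, Expression 1 = 0 but Expression 2 = 1.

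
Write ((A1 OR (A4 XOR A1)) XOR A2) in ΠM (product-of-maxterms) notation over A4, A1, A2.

ΠM(0, 3, 5, 7) = (A4 OR A1 OR A2) AND (A4 OR NOT A1 OR NOT A2) AND (NOT A4 OR A1 OR NOT A2) AND (NOT A4 OR NOT A1 OR NOT A2)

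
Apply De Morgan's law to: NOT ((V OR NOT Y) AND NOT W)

NOT (V OR NOT Y) OR W
De Morgan's: NOT(AND of terms) = OR of negations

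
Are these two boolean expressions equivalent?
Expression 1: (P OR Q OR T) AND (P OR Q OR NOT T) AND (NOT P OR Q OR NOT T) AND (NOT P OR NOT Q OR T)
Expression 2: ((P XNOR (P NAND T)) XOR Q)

Yes, they are equivalent — the two output columns agree on all 8 assignments:
P | Q | T | Expression 1 | Expression 2
---------------------------------------
0 | 0 | 0 | 0 | 0
0 | 0 | 1 | 0 | 0
0 | 1 | 0 | 1 | 1
0 | 1 | 1 | 1 | 1
1 | 0 | 0 | 1 | 1
1 | 0 | 1 | 0 | 0
1 | 1 | 0 | 0 | 0
1 | 1 | 1 | 1 | 1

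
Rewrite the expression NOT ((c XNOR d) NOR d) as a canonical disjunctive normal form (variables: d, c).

(NOT d AND NOT c) OR (d AND NOT c) OR (d AND c)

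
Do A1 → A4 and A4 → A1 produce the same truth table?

No, Converse is not equivalent to original (counterexample: A1=0, A4=1, A3=0)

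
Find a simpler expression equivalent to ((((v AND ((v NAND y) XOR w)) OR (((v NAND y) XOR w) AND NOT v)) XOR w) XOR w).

By XOR self-cancellation ((E XOR v) XOR v = E) then distribution ((E AND v) OR (E AND NOT v) = E):
= ((v NAND y) XOR w)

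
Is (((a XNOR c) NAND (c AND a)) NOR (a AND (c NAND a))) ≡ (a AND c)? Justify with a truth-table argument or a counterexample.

Yes, they are equivalent — the two output columns agree on all 4 assignments:
a | c | Expression 1 | Expression 2
-----------------------------------
0 | 0 | 0 | 0
0 | 1 | 0 | 0
1 | 0 | 0 | 0
1 | 1 | 1 | 1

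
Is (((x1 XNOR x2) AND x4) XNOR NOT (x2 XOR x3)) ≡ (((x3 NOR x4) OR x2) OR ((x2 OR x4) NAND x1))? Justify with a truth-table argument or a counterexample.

No. Counterexample: with x4=0, x3=0, x1=0, x2=0, Expression 1 = 0 but Expression 2 = 1.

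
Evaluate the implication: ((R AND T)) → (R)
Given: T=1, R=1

Antecedent ((R AND T)) = 1; consequent (R) = 1.
1 → 1 = 1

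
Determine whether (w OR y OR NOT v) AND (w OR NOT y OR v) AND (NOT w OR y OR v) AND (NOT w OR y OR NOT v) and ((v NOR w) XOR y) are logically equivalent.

Yes, they are equivalent — the two output columns agree on all 8 assignments:
w | y | v | Expression 1 | Expression 2
---------------------------------------
0 | 0 | 0 | 1 | 1
0 | 0 | 1 | 0 | 0
0 | 1 | 0 | 0 | 0
0 | 1 | 1 | 1 | 1
1 | 0 | 0 | 0 | 0
1 | 0 | 1 | 0 | 0
1 | 1 | 0 | 1 | 1
1 | 1 | 1 | 1 | 1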